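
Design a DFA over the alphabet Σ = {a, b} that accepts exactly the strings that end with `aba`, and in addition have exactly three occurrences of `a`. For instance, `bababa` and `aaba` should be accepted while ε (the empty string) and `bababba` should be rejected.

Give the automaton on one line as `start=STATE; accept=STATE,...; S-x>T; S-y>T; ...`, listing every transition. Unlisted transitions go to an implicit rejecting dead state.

start=s0; accept=s5; s0-a>s1; s0-b>s0; s1-a>s2; s1-b>s1; s2-a>s3; s2-b>s4; s3-a>s3; s3-b>s3; s4-a>s5; s4-b>s3; s5-a>s3; s5-b>s3

Handle the two conditions separately and then intersect. One (4 states) tracks how much of the suffix `aba` has currently been matched; the other (5 states) tracks the count of `a`s, saturating at 4. Each combined state is a pair, one component from each; accept when both components accept. After merging equivalent states the machine shrinks.
A 6-state machine:
        a   b  
>  s0   s1  s0 
   s1   s2  s1 
   s2   s3  s4 
   s3   s3  s3 
   s4   s5  s3 
 * s5   s3  s3 
(> = start, * = accepting)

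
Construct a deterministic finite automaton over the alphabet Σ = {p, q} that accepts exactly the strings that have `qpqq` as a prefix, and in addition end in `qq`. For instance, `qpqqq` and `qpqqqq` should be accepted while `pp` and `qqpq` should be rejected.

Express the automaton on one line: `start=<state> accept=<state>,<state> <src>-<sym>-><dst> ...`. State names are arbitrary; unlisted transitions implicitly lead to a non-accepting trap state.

start=s0 accept=s7 s0-p->s1 s0-q->s2 s1-p->s1 s1-q->s3 s2-p->s4 s2-q->s5 s3-p->s1 s3-q->s5 s4-p->s1 s4-q->s6 s5-p->s1 s5-q->s5 s6-p->s1 s6-q->s7 s7-p->s8 s7-q->s7 s8-p->s8 s8-q->s9 s9-p->s8 s9-q->s7

Build one automaton per condition and run them in lockstep. The first has 6 states tracking whether the input so far still matches the prefix `qpqq`; the second has 3 states tracking how much of the suffix `qq` has currently been matched. A product state is a pair (one from each), accepting exactly when both do.
With 10 states:
        p   q  
>  s0   s1  s2 
   s1   s1  s3 
   s2   s4  s5 
   s3   s1  s5 
   s4   s1  s6 
   s5   s1  s5 
   s6   s1  s7 
 * s7   s8  s7 
   s8   s8  s9 
   s9   s8  s7 
(> = start, * = accepting)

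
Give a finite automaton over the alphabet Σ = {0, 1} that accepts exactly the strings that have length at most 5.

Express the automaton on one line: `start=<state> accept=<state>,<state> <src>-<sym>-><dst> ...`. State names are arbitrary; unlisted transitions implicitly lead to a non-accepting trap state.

Count input length up to 6: every symbol moves from s0 toward s6, which means 'more than 5' and absorbs. Accept from {s0, s1, s2, s3, s4, s5}.
A 7-state machine:
        0   1  
>* s0   s1  s1 
 * s1   s2  s2 
 * s2   s3  s3 
 * s3   s4  s4 
 * s4   s5  s5 
 * s5   s6  s6 
   s6   s6  s6 
(> = start, * = accepting)

start=s0 accept=s0,s1,s2,s3,s4,s5 s0-0->s1 s0-1->s1 s1-0->s2 s1-1->s2 s2-0->s3 s2-1->s3 s3-0->s4 s3-1->s4 s4-0->s5 s4-1->s5 s5-0->s6 s5-1->s6 s6-0->s6 s6-1->s6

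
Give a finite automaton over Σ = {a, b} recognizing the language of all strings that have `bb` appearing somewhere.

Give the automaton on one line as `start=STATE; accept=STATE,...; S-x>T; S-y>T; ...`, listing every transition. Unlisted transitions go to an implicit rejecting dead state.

Track how much of `bb` has been matched so far: state q0 is no progress, q2 is the absorbing accept state reached once `bb` has occurred. Intermediate states record partial matches; on a mismatch, fall back to the longest reusable overlap.
A 3-state machine:
        a   b  
>  q0   q0  q1 
   q1   q0  q2 
 * q2   q2  q2 
(> = start, * = accepting)

start=q0; accept=q2; q0-a>q0; q0-b>q1; q1-a>q0; q1-b>q2; q2-a>q2; q2-b>q2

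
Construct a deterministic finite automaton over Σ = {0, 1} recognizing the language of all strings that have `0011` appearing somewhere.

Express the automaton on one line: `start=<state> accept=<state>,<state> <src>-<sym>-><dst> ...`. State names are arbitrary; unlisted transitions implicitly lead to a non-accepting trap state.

start=S0 accept=S4 S0-0->S1 S0-1->S0 S1-0->S2 S1-1->S0 S2-0->S2 S2-1->S3 S3-0->S1 S3-1->S4 S4-0->S4 S4-1->S4

Track how much of `0011` has been matched so far: state S0 is no progress, S4 is the absorbing accept state reached once `0011` has occurred. Intermediate states record partial matches; on a mismatch, fall back to the longest reusable overlap.
        0   1  
>  S0   S1  S0 
   S1   S2  S0 
   S2   S2  S3 
   S3   S1  S4 
 * S4   S4  S4 
(> = start, * = accepting)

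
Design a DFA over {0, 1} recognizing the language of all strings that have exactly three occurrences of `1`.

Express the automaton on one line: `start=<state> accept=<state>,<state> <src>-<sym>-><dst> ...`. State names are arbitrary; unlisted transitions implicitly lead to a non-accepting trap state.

start=S0 accept=S3 S0-0->S0 S0-1->S1 S1-0->S1 S1-1->S2 S2-0->S2 S2-1->S3 S3-0->S3 S3-1->S4 S4-0->S4 S4-1->S4

Count `1`s, saturating at 4: states S0 through S3 mean 0 through 3 `1`s seen; S4 means more than 3. Each `1` increments (capped at S4); other symbols loop. Accept from {S3}.
With 5 states:
        0   1  
>  S0   S0  S1 
   S1   S1  S2 
   S2   S2  S3 
 * S3   S3  S4 
   S4   S4  S4 
(> = start, * = accepting)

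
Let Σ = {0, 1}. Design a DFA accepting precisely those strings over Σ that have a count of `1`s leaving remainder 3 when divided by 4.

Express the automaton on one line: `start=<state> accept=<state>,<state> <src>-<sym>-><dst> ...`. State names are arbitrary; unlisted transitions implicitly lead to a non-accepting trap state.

start=q0 accept=q3 q0-0->q0 q0-1->q1 q1-0->q1 q1-1->q2 q2-0->q2 q2-1->q3 q3-0->q3 q3-1->q0

The only thing that matters is how many `1`s have appeared, reduced mod 4. Use one state per residue: q0 for 0, …, q3 for 3. Reading `1` moves to the next residue; anything else stays put. q3 is accepting.
        0   1  
>  q0   q0  q1 
   q1   q1  q2 
   q2   q2  q3 
 * q3   q3  q0 
(> = start, * = accepting)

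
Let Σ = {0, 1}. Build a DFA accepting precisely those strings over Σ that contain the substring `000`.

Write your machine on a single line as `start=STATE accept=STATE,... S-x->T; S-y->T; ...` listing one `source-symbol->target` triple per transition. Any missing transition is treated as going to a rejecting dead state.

start=A; accept=D; A-0->B; A-1->A; B-0->C; B-1->A; C-0->D; C-1->A; D-0->D; D-1->D

Track how much of `000` has been matched so far: state A is no progress, D is the absorbing accept state reached once `000` has occurred. Intermediate states record partial matches; on a mismatch, fall back to the longest reusable overlap.
4 states suffice.
       0  1 
>  A   B  A 
   B   C  A 
   C   D  A 
 * D   D  D 
(> = start, * = accepting)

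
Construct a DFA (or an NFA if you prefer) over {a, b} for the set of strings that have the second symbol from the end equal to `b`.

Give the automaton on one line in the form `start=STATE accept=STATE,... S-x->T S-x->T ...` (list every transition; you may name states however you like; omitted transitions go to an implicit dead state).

start=s0 accept=s5,s6 s0-a->s1 s0-b->s2 s1-a->s3 s1-b->s4 s2-a->s5 s2-b->s6 s3-a->s3 s3-b->s4 s4-a->s5 s4-b->s6 s5-a->s3 s5-b->s4 s6-a->s5 s6-b->s6

Because acceptance depends on a position counted from the end, the machine has to buffer the most recent 2 symbols. Make each state the string of the last up-to-2 symbols read; on input `x` shift the window left and append `x`. Accept when the buffered window has length 2 and begins with `b`.
With 7 states:
        a   b  
>  s0   s1  s2 
   s1   s3  s4 
   s2   s5  s6 
   s3   s3  s4 
   s4   s5  s6 
 * s5   s3  s4 
 * s6   s5  s6 
(> = start, * = accepting)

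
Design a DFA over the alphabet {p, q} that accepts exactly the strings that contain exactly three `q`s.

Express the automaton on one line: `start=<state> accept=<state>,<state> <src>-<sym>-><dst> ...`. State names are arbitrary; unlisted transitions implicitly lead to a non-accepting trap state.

start=S0 accept=S3 S0-p->S0 S0-q->S1 S1-p->S1 S1-q->S2 S2-p->S2 S2-q->S3 S3-p->S3 S3-q->S4 S4-p->S4 S4-q->S4

Only the number of `q`s matters, and only up to 4. Make a chain S0 → S1 → S2 → S3 → S4 advanced by each `q` (with S4 absorbing); every other symbol self-loops. The accepting set is {S3}.
        p   q  
>  S0   S0  S1 
   S1   S1  S2 
   S2   S2  S3 
 * S3   S3  S4 
   S4   S4  S4 
(> = start, * = accepting)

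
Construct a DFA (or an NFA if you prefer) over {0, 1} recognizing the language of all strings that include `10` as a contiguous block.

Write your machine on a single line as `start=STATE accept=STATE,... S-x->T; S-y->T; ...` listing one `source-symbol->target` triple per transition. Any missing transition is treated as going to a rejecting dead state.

Track how much of `10` has been matched so far: state q0 is no progress, q2 is the absorbing accept state reached once `10` has occurred. Intermediate states record partial matches; on a mismatch, fall back to the longest reusable overlap.
A 3-state machine:
        0   1  
>  q0   q0  q1 
   q1   q2  q1 
 * q2   q2  q2 
(> = start, * = accepting)

start=q0; accept=q2; q0-0->q0; q0-1->q1; q1-0->q2; q1-1->q1; q2-0->q2; q2-1->q2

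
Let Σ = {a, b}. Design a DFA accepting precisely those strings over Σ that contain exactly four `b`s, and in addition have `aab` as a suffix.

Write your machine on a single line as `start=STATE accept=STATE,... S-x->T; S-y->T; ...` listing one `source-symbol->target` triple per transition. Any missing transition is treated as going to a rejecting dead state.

Build one automaton per condition and run them in lockstep. The first has 6 states tracking the count of `b`s, saturating at 5; the second has 4 states tracking how much of the suffix `aab` has currently been matched. A product state is a pair (one from each), accepting exactly when both do. Minimizing collapses redundant product states.
With 8 states:
        a   b  
>  q0   q0  q1 
   q1   q1  q2 
   q2   q2  q3 
   q3   q4  q5 
   q4   q6  q5 
   q5   q5  q5 
   q6   q6  q7 
 * q7   q5  q5 
(> = start, * = accepting)

start=q0; accept=q7; q0-a->q0; q0-b->q1; q1-a->q1; q1-b->q2; q2-a->q2; q2-b->q3; q3-a->q4; q3-b->q5; q4-a->q6; q4-b->q5; q5-a->q5; q5-b->q5; q6-a->q6; q6-b->q7; q7-a->q5; q7-b->q5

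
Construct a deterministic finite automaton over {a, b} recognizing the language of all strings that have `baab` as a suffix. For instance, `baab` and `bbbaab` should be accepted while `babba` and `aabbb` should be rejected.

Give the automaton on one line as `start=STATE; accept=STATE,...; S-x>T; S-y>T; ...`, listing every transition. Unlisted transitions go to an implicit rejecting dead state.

Remember how much of `baab` the current input suffix matches. State q0 means no match yet; q1 means the last symbol is `b`; q2 means the last 2 symbols are `ba`; q3 means the last 3 symbols are `baa`; q4 means the last 4 symbols are `baab`. Only q4 accepts. On a mismatch, fall back to the longest proper suffix that is still a prefix of `baab`.
5 states suffice.
        a   b  
>  q0   q0  q1 
   q1   q2  q1 
   q2   q3  q1 
   q3   q0  q4 
 * q4   q2  q1 
(> = start, * = accepting)

start=q0; accept=q4; q0-a>q0; q0-b>q1; q1-a>q2; q1-b>q1; q2-a>q3; q2-b>q1; q3-a>q0; q3-b>q4; q4-a>q2; q4-b>q1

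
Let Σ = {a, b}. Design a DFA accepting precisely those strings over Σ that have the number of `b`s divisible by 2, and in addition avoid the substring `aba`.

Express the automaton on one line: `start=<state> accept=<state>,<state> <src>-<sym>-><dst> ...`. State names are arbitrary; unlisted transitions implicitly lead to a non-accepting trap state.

start=s0 accept=s0,s1,s6 s0-a->s1 s0-b->s2 s1-a->s1 s1-b->s3 s2-a->s4 s2-b->s0 s3-a->s5 s3-b->s0 s4-a->s4 s4-b->s6 s5-a->s5 s5-b->s5 s6-a->s5 s6-b->s2

Build one automaton per condition and run them in lockstep. The first has 2 states tracking the count of `b`s modulo 2; the second has 4 states tracking partial matches of the forbidden pattern `aba`. A product state is a pair (one from each), accepting exactly when both do. Equivalent product states are then merged.
        a   b  
>* s0   s1  s2 
 * s1   s1  s3 
   s2   s4  s0 
   s3   s5  s0 
   s4   s4  s6 
   s5   s5  s5 
 * s6   s5  s2 
(> = start, * = accepting)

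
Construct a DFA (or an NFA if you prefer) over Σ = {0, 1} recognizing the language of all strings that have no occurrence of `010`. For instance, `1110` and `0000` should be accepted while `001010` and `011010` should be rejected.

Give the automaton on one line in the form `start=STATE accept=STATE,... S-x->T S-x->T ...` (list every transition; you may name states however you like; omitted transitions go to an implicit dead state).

start=q0 accept=q0,q1,q2 q0-0->q1 q0-1->q0 q1-0->q1 q1-1->q2 q2-0->q3 q2-1->q0 q3-0->q3 q3-1->q3

This is the complement of 'contains `010`'. Use the same substring-matching states — q0 through q3 holding how much of `010` has just been matched — but flip the accepting set: everything except the trap q3 accepts.
4 states suffice.
        0   1  
>* q0   q1  q0 
 * q1   q1  q2 
 * q2   q3  q0 
   q3   q3  q3 
(> = start, * = accepting)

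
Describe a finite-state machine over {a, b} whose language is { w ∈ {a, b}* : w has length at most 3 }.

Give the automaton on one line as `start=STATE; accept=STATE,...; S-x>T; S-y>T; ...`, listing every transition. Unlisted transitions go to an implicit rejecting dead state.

Count input length up to 4: every symbol moves from s0 toward s4, which means 'more than 3' and absorbs. Accept from {s0, s1, s2, s3}.
        a   b  
>* s0   s1  s1 
 * s1   s2  s2 
 * s2   s3  s3 
 * s3   s4  s4 
   s4   s4  s4 
(> = start, * = accepting)

start=s0; accept=s0,s1,s2,s3; s0-a>s1; s0-b>s1; s1-a>s2; s1-b>s2; s2-a>s3; s2-b>s3; s3-a>s4; s3-b>s4; s4-a>s4; s4-b>s4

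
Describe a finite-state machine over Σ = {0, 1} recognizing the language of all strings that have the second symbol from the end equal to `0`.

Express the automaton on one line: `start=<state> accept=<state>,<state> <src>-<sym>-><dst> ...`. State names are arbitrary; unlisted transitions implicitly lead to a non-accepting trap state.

start=A accept=D,E A-0->B A-1->C B-0->D B-1->E C-0->F C-1->G D-0->D D-1->E E-0->F E-1->G F-0->D F-1->E G-0->F G-1->G

Because acceptance depends on a position counted from the end, the machine has to buffer the most recent 2 symbols. Make each state the string of the last up-to-2 symbols read; on input `x` shift the window left and append `x`. Accept when the buffered window has length 2 and begins with `0`.
       0  1 
>  A   B  C 
   B   D  E 
   C   F  G 
 * D   D  E 
 * E   F  G 
   F   D  E 
   G   F  G 
(> = start, * = accepting)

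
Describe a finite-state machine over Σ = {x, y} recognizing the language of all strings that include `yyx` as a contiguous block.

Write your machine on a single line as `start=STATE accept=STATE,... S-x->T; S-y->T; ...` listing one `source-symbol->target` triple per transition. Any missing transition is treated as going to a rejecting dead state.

start=q0; accept=q3; q0-x->q0; q0-y->q1; q1-x->q0; q1-y->q2; q2-x->q3; q2-y->q2; q3-x->q3; q3-y->q3

Track how much of `yyx` has been matched so far: state q0 is no progress, q3 is the absorbing accept state reached once `yyx` has occurred. Intermediate states record partial matches; on a mismatch, fall back to the longest reusable overlap.
4 states suffice.
        x   y  
>  q0   q0  q1 
   q1   q0  q2 
   q2   q3  q2 
 * q3   q3  q3 
(> = start, * = accepting)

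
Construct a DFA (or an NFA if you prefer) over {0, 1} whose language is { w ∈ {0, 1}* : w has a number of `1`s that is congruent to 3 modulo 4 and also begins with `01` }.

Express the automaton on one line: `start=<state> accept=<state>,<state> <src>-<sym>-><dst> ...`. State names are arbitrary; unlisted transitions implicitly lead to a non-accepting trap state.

Build one automaton per condition and run them in lockstep. The first has 4 states tracking the count of `1`s modulo 4; the second has 4 states tracking whether the input so far still matches the prefix `01`. A product state is a pair (one from each), accepting exactly when both do. After merging equivalent states the machine shrinks.
7 states suffice.
        0   1  
>  s0   s1  s2 
   s1   s2  s3 
   s2   s2  s2 
   s3   s3  s4 
   s4   s4  s5 
 * s5   s5  s6 
   s6   s6  s3 
(> = start, * = accepting)

start=s0 accept=s5 s0-0->s1 s0-1->s2 s1-0->s2 s1-1->s3 s2-0->s2 s2-1->s2 s3-0->s3 s3-1->s4 s4-0->s4 s4-1->s5 s5-0->s5 s5-1->s6 s6-0->s6 s6-1->s3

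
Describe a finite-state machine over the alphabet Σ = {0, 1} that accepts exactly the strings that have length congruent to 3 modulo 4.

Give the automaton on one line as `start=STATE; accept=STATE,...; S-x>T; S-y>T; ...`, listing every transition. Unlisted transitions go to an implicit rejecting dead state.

start=A; accept=D; A-0>B; A-1>B; B-0>C; B-1>C; C-0>D; C-1>D; D-0>A; D-1>A

Only the length mod 4 matters, so use a 4-cycle: from any state, every input symbol moves to the next state, wrapping D back to A. Mark D accepting.
A 4-state machine:
       0  1 
>  A   B  B 
   B   C  C 
   C   D  D 
 * D   A  A 
(> = start, * = accepting)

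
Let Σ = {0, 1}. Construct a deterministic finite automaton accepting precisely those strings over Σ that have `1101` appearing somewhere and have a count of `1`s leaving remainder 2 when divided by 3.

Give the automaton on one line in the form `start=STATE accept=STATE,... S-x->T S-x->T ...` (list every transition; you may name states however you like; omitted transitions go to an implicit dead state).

start=q0 accept=q14 q0-0->q0 q0-1->q1 q1-0->q2 q1-1->q3 q2-0->q2 q2-1->q4 q3-0->q5 q3-1->q6 q4-0->q7 q4-1->q6 q5-0->q7 q5-1->q8 q6-0->q9 q6-1->q10 q7-0->q7 q7-1->q11 q8-0->q8 q8-1->q12 q9-0->q0 q9-1->q12 q10-0->q13 q10-1->q3 q11-0->q0 q11-1->q10 q12-0->q12 q12-1->q14 q13-0->q2 q13-1->q14 q14-0->q14 q14-1->q8

Run two small machines in parallel and take their product. The first has 5 states tracking whether and how much of `1101` has been seen; the second has 3 states tracking the count of `1`s modulo 3. A product state is a pair (one from each), accepting exactly when both do.
A 15-state machine:
          0    1  
>  q0     q0   q1 
   q1     q2   q3 
   q2     q2   q4 
   q3     q5   q6 
   q4     q7   q6 
   q5     q7   q8 
   q6     q9  q10 
   q7     q7  q11 
   q8     q8  q12 
   q9     q0  q12 
   q10   q13   q3 
   q11    q0  q10 
   q12   q12  q14 
   q13    q2  q14 
 * q14   q14   q8 
(> = start, * = accepting)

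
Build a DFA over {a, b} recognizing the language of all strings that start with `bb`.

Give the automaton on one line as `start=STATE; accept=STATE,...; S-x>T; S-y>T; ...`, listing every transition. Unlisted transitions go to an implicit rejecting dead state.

start=S0; accept=S2; S0-a>S3; S0-b>S1; S1-a>S3; S1-b>S2; S2-a>S2; S2-b>S2; S3-a>S3; S3-b>S3

Check the first 2 symbols one by one: S0 through S1 record how many have matched `bb` so far; any wrong symbol goes to the dead state S3. After all 2 match we enter the accepting sink S2.
A 4-state machine:
        a   b  
>  S0   S3  S1 
   S1   S3  S2 
 * S2   S2  S2 
   S3   S3  S3 
(> = start, * = accepting)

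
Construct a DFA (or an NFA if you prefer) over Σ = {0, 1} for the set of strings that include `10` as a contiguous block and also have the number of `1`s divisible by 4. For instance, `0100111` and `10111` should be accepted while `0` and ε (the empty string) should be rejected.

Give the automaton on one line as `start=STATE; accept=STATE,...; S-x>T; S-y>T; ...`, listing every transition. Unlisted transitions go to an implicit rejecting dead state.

start=q0; accept=q8; q0-0>q0; q0-1>q1; q1-0>q2; q1-1>q3; q2-0>q2; q2-1>q4; q3-0>q4; q3-1>q5; q4-0>q4; q4-1>q6; q5-0>q6; q5-1>q7; q6-0>q6; q6-1>q8; q7-0>q8; q7-1>q1; q8-0>q8; q8-1>q2

Build one automaton per condition and run them in lockstep. The first has 3 states tracking whether and how much of `10` has been seen; the second has 4 states tracking the count of `1`s modulo 4. A product state is a pair (one from each), accepting exactly when both do.
9 states suffice.
        0   1  
>  q0   q0  q1 
   q1   q2  q3 
   q2   q2  q4 
   q3   q4  q5 
   q4   q4  q6 
   q5   q6  q7 
   q6   q6  q8 
   q7   q8  q1 
 * q8   q8  q2 
(> = start, * = accepting)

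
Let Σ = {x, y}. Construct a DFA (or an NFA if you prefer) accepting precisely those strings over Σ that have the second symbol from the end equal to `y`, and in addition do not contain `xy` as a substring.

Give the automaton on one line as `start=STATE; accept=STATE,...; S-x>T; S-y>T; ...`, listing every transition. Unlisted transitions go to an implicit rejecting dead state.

Handle the two conditions separately and then intersect. The first has 7 states tracking the last 2 symbols read; the second has 3 states tracking partial matches of the forbidden pattern `xy`. A product state is a pair (one from each), accepting exactly when both do.
10 states suffice.
        x   y  
>  q0   q1  q2 
   q1   q3  q4 
   q2   q5  q6 
   q3   q3  q4 
   q4   q7  q8 
 * q5   q3  q4 
 * q6   q5  q6 
   q7   q9  q4 
   q8   q7  q8 
   q9   q9  q4 
(> = start, * = accepting)

start=q0; accept=q5,q6; q0-x>q1; q0-y>q2; q1-x>q3; q1-y>q4; q2-x>q5; q2-y>q6; q3-x>q3; q3-y>q4; q4-x>q7; q4-y>q8; q5-x>q3; q5-y>q4; q6-x>q5; q6-y>q6; q7-x>q9; q7-y>q4; q8-x>q7; q8-y>q8; q9-x>q9; q9-y>q4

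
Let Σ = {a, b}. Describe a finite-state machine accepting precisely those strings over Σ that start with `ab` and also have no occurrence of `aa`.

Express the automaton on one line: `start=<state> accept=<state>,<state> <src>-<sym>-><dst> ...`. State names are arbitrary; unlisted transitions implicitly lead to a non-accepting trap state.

start=S0 accept=S3,S4 S0-a->S1 S0-b->S2 S1-a->S2 S1-b->S3 S2-a->S2 S2-b->S2 S3-a->S4 S3-b->S3 S4-a->S2 S4-b->S3

Run two small machines in parallel and take their product. The first has 4 states tracking whether the input so far still matches the prefix `ab`; the second has 3 states tracking partial matches of the forbidden pattern `aa`. A product state is a pair (one from each), accepting exactly when both do. After merging equivalent states the machine shrinks.
With 5 states:
        a   b  
>  S0   S1  S2 
   S1   S2  S3 
   S2   S2  S2 
 * S3   S4  S3 
 * S4   S2  S3 
(> = start, * = accepting)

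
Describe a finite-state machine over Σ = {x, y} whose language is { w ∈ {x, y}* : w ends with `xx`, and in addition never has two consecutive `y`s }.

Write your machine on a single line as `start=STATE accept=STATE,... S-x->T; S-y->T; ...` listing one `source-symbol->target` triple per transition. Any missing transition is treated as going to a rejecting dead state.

Handle the two conditions separately and then intersect. The first has 3 states tracking how much of the suffix `xx` has currently been matched; the second has 3 states tracking partial matches of the forbidden pattern `yy`. A product state is a pair (one from each), accepting exactly when both do. After merging equivalent states the machine shrinks.
       x  y 
>  A   B  C 
   B   D  C 
   C   B  E 
 * D   D  C 
   E   E  E 
(> = start, * = accepting)

start=A; accept=D; A-x->B; A-y->C; B-x->D; B-y->C; C-x->B; C-y->E; D-x->D; D-y->C; E-x->E; E-y->E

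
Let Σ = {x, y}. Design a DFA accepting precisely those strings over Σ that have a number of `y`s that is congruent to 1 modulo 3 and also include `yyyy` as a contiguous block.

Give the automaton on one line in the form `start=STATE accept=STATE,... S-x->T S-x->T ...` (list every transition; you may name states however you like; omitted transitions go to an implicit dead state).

start=A accept=J A-x->A A-y->B B-x->C B-y->D C-x->C C-y->E D-x->F D-y->G E-x->F E-y->H F-x->F F-y->I G-x->A G-y->J H-x->A H-y->K I-x->A I-y->L J-x->J J-y->M K-x->C K-y->M L-x->C L-y->N M-x->M M-y->O N-x->F N-y->O O-x->O O-y->J

Build one automaton per condition and run them in lockstep. One (3 states) tracks the count of `y`s modulo 3; the other (5 states) tracks whether and how much of `yyyy` has been seen. Each combined state is a pair, one component from each; accept when both components accept.
15 states suffice.
       x  y 
>  A   A  B 
   B   C  D 
   C   C  E 
   D   F  G 
   E   F  H 
   F   F  I 
   G   A  J 
   H   A  K 
   I   A  L 
 * J   J  M 
   K   C  M 
   L   C  N 
   M   M  O 
   N   F  O 
   O   O  J 
(> = start, * = accepting)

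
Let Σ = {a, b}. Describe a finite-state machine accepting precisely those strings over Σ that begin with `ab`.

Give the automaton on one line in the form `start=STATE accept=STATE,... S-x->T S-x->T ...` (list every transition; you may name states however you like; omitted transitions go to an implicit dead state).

Check the first 2 symbols one by one: q0 through q1 record how many have matched `ab` so far; any wrong symbol goes to the dead state q3. After all 2 match we enter the accepting sink q2.
4 states suffice.
        a   b  
>  q0   q1  q3 
   q1   q3  q2 
 * q2   q2  q2 
   q3   q3  q3 
(> = start, * = accepting)

start=q0 accept=q2 q0-a->q1 q0-b->q3 q1-a->q3 q1-b->q2 q2-a->q2 q2-b->q2 q3-a->q3 q3-b->q3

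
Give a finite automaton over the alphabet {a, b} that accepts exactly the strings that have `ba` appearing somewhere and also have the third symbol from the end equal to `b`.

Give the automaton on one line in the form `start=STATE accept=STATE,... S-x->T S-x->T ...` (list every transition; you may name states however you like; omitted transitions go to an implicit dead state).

Build one automaton per condition and run them in lockstep. The first has 3 states tracking whether and how much of `ba` has been seen; the second has 15 states tracking the last 3 symbols read. A product state is a pair (one from each), accepting exactly when both do. After merging equivalent states the machine shrinks.
          a    b  
>  q0     q0   q1 
   q1     q2   q3 
   q2     q4   q5 
   q3     q6   q3 
 * q4     q7   q8 
 * q5     q2   q9 
 * q6     q4   q5 
   q7     q7   q8 
   q8     q2   q9 
   q9     q6  q10 
 * q10    q6  q10 
(> = start, * = accepting)

start=q0 accept=q4,q5,q6,q10 q0-a->q0 q0-b->q1 q1-a->q2 q1-b->q3 q2-a->q4 q2-b->q5 q3-a->q6 q3-b->q3 q4-a->q7 q4-b->q8 q5-a->q2 q5-b->q9 q6-a->q4 q6-b->q5 q7-a->q7 q7-b->q8 q8-a->q2 q8-b->q9 q9-a->q6 q9-b->q10 q10-a->q6 q10-b->q10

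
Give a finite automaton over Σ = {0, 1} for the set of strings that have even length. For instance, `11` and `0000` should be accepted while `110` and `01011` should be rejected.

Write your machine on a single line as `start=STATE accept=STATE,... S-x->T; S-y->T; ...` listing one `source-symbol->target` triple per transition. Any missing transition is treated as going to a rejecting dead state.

start=s0; accept=s0; s0-0->s1; s0-1->s1; s1-0->s0; s1-1->s0

Count input length modulo 2: every symbol advances one step around the cycle s0 → s1 → s0. Accept at s0.
2 states suffice.
        0   1  
>* s0   s1  s1 
   s1   s0  s0 
(> = start, * = accepting)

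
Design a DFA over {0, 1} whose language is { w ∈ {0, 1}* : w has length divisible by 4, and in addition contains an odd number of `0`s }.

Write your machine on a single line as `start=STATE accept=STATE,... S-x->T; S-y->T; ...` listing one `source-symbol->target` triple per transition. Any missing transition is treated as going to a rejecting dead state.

start=s0; accept=s7; s0-0->s1; s0-1->s2; s1-0->s3; s1-1->s4; s2-0->s4; s2-1->s3; s3-0->s5; s3-1->s6; s4-0->s6; s4-1->s5; s5-0->s0; s5-1->s7; s6-0->s7; s6-1->s0; s7-0->s2; s7-1->s1

Handle the two conditions separately and then intersect. One (4 states) tracks the input length modulo 4; the other (2 states) tracks the count of `0`s modulo 2. Each combined state is a pair, one component from each; accept when both components accept.
        0   1  
>  s0   s1  s2 
   s1   s3  s4 
   s2   s4  s3 
   s3   s5  s6 
   s4   s6  s5 
   s5   s0  s7 
   s6   s7  s0 
 * s7   s2  s1 
(> = start, * = accepting)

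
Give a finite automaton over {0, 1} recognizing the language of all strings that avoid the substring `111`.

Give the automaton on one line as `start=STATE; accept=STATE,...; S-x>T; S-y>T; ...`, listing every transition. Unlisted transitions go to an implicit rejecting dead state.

start=q0; accept=q0,q1,q2; q0-0>q0; q0-1>q1; q1-0>q0; q1-1>q2; q2-0>q0; q2-1>q3; q3-0>q3; q3-1>q3

Track partial matches of the forbidden pattern `111`. State q3 is a dead state reached once `111` has occurred; every other state accepts. q0 means no part of `111` is currently matched.
A 4-state machine:
        0   1  
>* q0   q0  q1 
 * q1   q0  q2 
 * q2   q0  q3 
   q3   q3  q3 
(> = start, * = accepting)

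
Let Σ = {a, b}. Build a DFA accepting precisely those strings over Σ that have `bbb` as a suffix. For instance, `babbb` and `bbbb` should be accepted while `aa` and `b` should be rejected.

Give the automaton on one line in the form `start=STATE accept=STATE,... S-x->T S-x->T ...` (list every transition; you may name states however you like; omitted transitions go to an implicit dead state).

start=s0 accept=s3 s0-a->s0 s0-b->s1 s1-a->s0 s1-b->s2 s2-a->s0 s2-b->s3 s3-a->s0 s3-b->s3

Let each state record the length of the longest suffix of the input read so far that is also a prefix of `bbb`. s1 means the last symbol is `b`; s2 means the last 2 symbols are `bb`; s3 means the last 3 symbols are `bbb`. Accept only at s3, where the string currently ends in `bbb`.
With 4 states:
        a   b  
>  s0   s0  s1 
   s1   s0  s2 
   s2   s0  s3 
 * s3   s0  s3 
(> = start, * = accepting)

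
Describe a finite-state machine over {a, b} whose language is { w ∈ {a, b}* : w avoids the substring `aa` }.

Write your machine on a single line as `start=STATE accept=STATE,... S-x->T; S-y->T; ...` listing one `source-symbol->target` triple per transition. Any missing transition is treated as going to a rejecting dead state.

Track partial matches of the forbidden pattern `aa`. State q2 is a dead state reached once `aa` has occurred; every other state accepts. q0 means no part of `aa` is currently matched.
3 states suffice.
        a   b  
>* q0   q1  q0 
 * q1   q2  q0 
   q2   q2  q2 
(> = start, * = accepting)

start=q0; accept=q0,q1; q0-a->q1; q0-b->q0; q1-a->q2; q1-b->q0; q2-a->q2; q2-b->q2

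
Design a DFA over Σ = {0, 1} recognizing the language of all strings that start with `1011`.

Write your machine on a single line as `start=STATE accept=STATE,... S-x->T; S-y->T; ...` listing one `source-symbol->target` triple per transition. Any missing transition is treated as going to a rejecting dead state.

Check the first 4 symbols one by one: s0 through s3 record how many have matched `1011` so far; any wrong symbol goes to the dead state s5. After all 4 match we enter the accepting sink s4.
        0   1  
>  s0   s5  s1 
   s1   s2  s5 
   s2   s5  s3 
   s3   s5  s4 
 * s4   s4  s4 
   s5   s5  s5 
(> = start, * = accepting)

start=s0; accept=s4; s0-0->s5; s0-1->s1; s1-0->s2; s1-1->s5; s2-0->s5; s2-1->s3; s3-0->s5; s3-1->s4; s4-0->s4; s4-1->s4; s5-0->s5; s5-1->s5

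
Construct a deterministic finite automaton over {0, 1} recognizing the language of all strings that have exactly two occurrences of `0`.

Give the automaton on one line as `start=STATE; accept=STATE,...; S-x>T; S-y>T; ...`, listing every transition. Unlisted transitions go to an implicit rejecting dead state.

start=q0; accept=q2; q0-0>q1; q0-1>q0; q1-0>q2; q1-1>q1; q2-0>q3; q2-1>q2; q3-0>q3; q3-1>q3

Count `0`s, saturating at 3: states q0 through q2 mean 0 through 2 `0`s seen; q3 means more than 2. Each `0` increments (capped at q3); other symbols loop. Accept from {q2}.
4 states suffice.
        0   1  
>  q0   q1  q0 
   q1   q2  q1 
 * q2   q3  q2 
   q3   q3  q3 
(> = start, * = accepting)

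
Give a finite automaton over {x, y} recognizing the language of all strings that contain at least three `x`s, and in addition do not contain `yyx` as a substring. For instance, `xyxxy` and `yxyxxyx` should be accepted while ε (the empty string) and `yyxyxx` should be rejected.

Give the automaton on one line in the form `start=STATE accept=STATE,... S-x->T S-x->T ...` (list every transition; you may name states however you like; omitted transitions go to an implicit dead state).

Run two small machines in parallel and take their product. The first has 5 states tracking the count of `x`s, saturating at 4; the second has 4 states tracking partial matches of the forbidden pattern `yyx`. A product state is a pair (one from each), accepting exactly when both do. Minimizing collapses redundant product states.
10 states suffice.
        x   y  
>  S0   S1  S2 
   S1   S3  S4 
   S2   S1  S5 
   S3   S6  S7 
   S4   S3  S5 
   S5   S5  S5 
 * S6   S6  S8 
   S7   S6  S5 
 * S8   S6  S9 
 * S9   S5  S9 
(> = start, * = accepting)

start=S0 accept=S6,S8,S9 S0-x->S1 S0-y->S2 S1-x->S3 S1-y->S4 S2-x->S1 S2-y->S5 S3-x->S6 S3-y->S7 S4-x->S3 S4-y->S5 S5-x->S5 S5-y->S5 S6-x->S6 S6-y->S8 S7-x->S6 S7-y->S5 S8-x->S6 S8-y->S9 S9-x->S5 S9-y->S9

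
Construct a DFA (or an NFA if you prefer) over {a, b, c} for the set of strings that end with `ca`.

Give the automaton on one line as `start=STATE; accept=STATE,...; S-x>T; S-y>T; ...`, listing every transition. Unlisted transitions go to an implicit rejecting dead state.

start=q0; accept=q2; q0-a>q0; q0-b>q0; q0-c>q1; q1-a>q2; q1-b>q0; q1-c>q1; q2-a>q0; q2-b>q0; q2-c>q1

Let each state record the length of the longest suffix of the input read so far that is also a prefix of `ca`. q1 means the last symbol is `c`; q2 means the last 2 symbols are `ca`. Accept only at q2, where the string currently ends in `ca`.
        a   b   c  
>  q0   q0  q0  q1 
   q1   q2  q0  q1 
 * q2   q0  q0  q1 
(> = start, * = accepting)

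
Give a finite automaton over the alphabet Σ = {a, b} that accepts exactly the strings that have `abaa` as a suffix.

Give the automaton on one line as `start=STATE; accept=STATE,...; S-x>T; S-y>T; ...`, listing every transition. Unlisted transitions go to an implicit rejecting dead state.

Let each state record the length of the longest suffix of the input read so far that is also a prefix of `abaa`. q1 means the last symbol is `a`; q2 means the last 2 symbols are `ab`; q3 means the last 3 symbols are `aba`; q4 means the last 4 symbols are `abaa`. Accept only at q4, where the string currently ends in `abaa`.
5 states suffice.
        a   b  
>  q0   q1  q0 
   q1   q1  q2 
   q2   q3  q0 
   q3   q4  q2 
 * q4   q1  q2 
(> = start, * = accepting)

start=q0; accept=q4; q0-a>q1; q0-b>q0; q1-a>q1; q1-b>q2; q2-a>q3; q2-b>q0; q3-a>q4; q3-b>q2; q4-a>q1; q4-b>q2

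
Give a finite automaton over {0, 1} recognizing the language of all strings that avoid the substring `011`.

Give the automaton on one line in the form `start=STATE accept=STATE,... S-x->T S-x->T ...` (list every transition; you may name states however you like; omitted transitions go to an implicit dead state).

This is the complement of 'contains `011`'. Use the same substring-matching states — S0 through S3 holding how much of `011` has just been matched — but flip the accepting set: everything except the trap S3 accepts.
        0   1  
>* S0   S1  S0 
 * S1   S1  S2 
 * S2   S1  S3 
   S3   S3  S3 
(> = start, * = accepting)

start=S0 accept=S0,S1,S2 S0-0->S1 S0-1->S0 S1-0->S1 S1-1->S2 S2-0->S1 S2-1->S3 S3-0->S3 S3-1->S3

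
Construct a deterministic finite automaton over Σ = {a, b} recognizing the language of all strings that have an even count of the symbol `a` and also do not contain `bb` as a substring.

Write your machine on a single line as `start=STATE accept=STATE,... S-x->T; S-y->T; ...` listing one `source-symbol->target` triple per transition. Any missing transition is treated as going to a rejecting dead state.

Handle the two conditions separately and then intersect. The first has 2 states tracking the count of `a`s modulo 2; the second has 3 states tracking partial matches of the forbidden pattern `bb`. A product state is a pair (one from each), accepting exactly when both do. Equivalent product states are then merged.
        a   b  
>* q0   q1  q2 
   q1   q0  q3 
 * q2   q1  q4 
   q3   q0  q4 
   q4   q4  q4 
(> = start, * = accepting)

start=q0; accept=q0,q2; q0-a->q1; q0-b->q2; q1-a->q0; q1-b->q3; q2-a->q1; q2-b->q4; q3-a->q0; q3-b->q4; q4-a->q4; q4-b->q4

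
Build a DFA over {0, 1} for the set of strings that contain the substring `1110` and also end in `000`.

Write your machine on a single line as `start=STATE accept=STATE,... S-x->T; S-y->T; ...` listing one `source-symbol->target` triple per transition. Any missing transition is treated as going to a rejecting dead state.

Run two small machines in parallel and take their product. The first has 5 states tracking whether and how much of `1110` has been seen; the second has 4 states tracking how much of the suffix `000` has currently been matched. A product state is a pair (one from each), accepting exactly when both do.
An 11-state machine:
          0    1  
>  S0     S1   S2 
   S1     S3   S2 
   S2     S1   S4 
   S3     S5   S2 
   S4     S1   S6 
   S5     S5   S2 
   S6     S7   S6 
   S7     S8   S9 
   S8    S10   S9 
   S9     S7   S9 
 * S10   S10   S9 
(> = start, * = accepting)

start=S0; accept=S10; S0-0->S1; S0-1->S2; S1-0->S3; S1-1->S2; S2-0->S1; S2-1->S4; S3-0->S5; S3-1->S2; S4-0->S1; S4-1->S6; S5-0->S5; S5-1->S2; S6-0->S7; S6-1->S6; S7-0->S8; S7-1->S9; S8-0->S10; S8-1->S9; S9-0->S7; S9-1->S9; S10-0->S10; S10-1->S9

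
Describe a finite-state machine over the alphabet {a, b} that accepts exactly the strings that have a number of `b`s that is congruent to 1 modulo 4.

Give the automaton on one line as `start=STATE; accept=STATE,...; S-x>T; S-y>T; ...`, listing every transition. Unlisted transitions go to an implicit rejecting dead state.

The only thing that matters is how many `b`s have appeared, reduced mod 4. Use one state per residue: s0 for 0, …, s3 for 3. Reading `b` moves to the next residue; anything else stays put. s1 is accepting.
        a   b  
>  s0   s0  s1 
 * s1   s1  s2 
   s2   s2  s3 
   s3   s3  s0 
(> = start, * = accepting)

start=s0; accept=s1; s0-a>s0; s0-b>s1; s1-a>s1; s1-b>s2; s2-a>s2; s2-b>s3; s3-a>s3; s3-b>s0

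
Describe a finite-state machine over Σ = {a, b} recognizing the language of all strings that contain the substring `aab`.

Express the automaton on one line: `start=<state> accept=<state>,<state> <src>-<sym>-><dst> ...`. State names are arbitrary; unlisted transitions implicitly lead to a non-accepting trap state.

Track how much of `aab` has been matched so far: state q0 is no progress, q3 is the absorbing accept state reached once `aab` has occurred. Intermediate states record partial matches; on a mismatch, fall back to the longest reusable overlap.
4 states suffice.
        a   b  
>  q0   q1  q0 
   q1   q2  q0 
   q2   q2  q3 
 * q3   q3  q3 
(> = start, * = accepting)

start=q0 accept=q3 q0-a->q1 q0-b->q0 q1-a->q2 q1-b->q0 q2-a->q2 q2-b->q3 q3-a->q3 q3-b->q3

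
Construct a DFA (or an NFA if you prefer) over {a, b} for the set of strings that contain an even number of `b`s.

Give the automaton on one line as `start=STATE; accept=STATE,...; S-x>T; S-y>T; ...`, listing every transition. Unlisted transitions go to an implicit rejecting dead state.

Keep the running count of `b`s modulo 2: each `b` advances along the cycle q0 → q1 → q0 while other symbols loop. Accept at q0.
With 2 states:
        a   b  
>* q0   q0  q1 
   q1   q1  q0 
(> = start, * = accepting)

start=q0; accept=q0; q0-a>q0; q0-b>q1; q1-a>q1; q1-b>q0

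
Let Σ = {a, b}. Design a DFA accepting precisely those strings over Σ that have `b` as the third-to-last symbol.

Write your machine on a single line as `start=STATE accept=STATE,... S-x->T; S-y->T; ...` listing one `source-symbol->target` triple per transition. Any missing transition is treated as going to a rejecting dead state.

start=S0; accept=S11,S12,S13,S14; S0-a->S1; S0-b->S2; S1-a->S3; S1-b->S4; S2-a->S5; S2-b->S6; S3-a->S7; S3-b->S8; S4-a->S9; S4-b->S10; S5-a->S11; S5-b->S12; S6-a->S13; S6-b->S14; S7-a->S7; S7-b->S8; S8-a->S9; S8-b->S10; S9-a->S11; S9-b->S12; S10-a->S13; S10-b->S14; S11-a->S7; S11-b->S8; S12-a->S9; S12-b->S10; S13-a->S11; S13-b->S12; S14-a->S13; S14-b->S14

A DFA must remember the last 3 symbols (since which symbol is third-to-last isn't known until the input ends). Use one state per possible window of the last ≤3 symbols; accept from those whose window starts with `b`.
With 15 states:
          a    b  
>  S0     S1   S2 
   S1     S3   S4 
   S2     S5   S6 
   S3     S7   S8 
   S4     S9  S10 
   S5    S11  S12 
   S6    S13  S14 
   S7     S7   S8 
   S8     S9  S10 
   S9    S11  S12 
   S10   S13  S14 
 * S11    S7   S8 
 * S12    S9  S10 
 * S13   S11  S12 
 * S14   S13  S14 
(> = start, * = accepting)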